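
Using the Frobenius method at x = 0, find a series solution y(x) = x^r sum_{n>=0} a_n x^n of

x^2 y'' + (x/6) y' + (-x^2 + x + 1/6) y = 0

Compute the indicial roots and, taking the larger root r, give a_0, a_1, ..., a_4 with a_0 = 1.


Write in Frobenius form y'' + (p(x)/x) y' + (q(x)/x^2) y = 0:
  p(x) = 1/6,  q(x) = -x^2 + x + 1/6.
Indicial equation: r(r-1) + (1/6) r + (1/6) = 0 -> roots r_1 = 1/2, r_2 = 1/3.
Take r = r_1 = 1/2. Let y(x) = x^r sum_{n>=0} a_n x^n with a_0 = 1.
Substitute y = x^r sum a_n x^n and match x^{r+n}. The recurrence is
  D(n) a_n + 1 a_{n-1} - 1 a_{n-2} = 0,  where D(n) = (r+n)(r+n-1) + (1/6)(r+n) + (1/6).
  a_n = [-1 a_{n-1} + 1 a_{n-2}] / D(n).
Since the indicial polynomial factors as (r - r_1)(r - r_2), D(n) = (r_1 + n - r_1)(r_1 + n - r_2) = n(n + 1/6).
Evaluating step by step (a_0 = 1):
  n = 1: D(1) = 1(1 + 1/6) = 7/6; numerator = -1(1) = -1; a_1 = (-1)/(7/6) = -6/7
  n = 2: D(2) = 2(2 + 1/6) = 13/3; numerator = -1(-6/7) + 1(1) = 13/7; a_2 = (13/7)/(13/3) = 3/7
  n = 3: D(3) = 3(3 + 1/6) = 19/2; numerator = -1(3/7) + 1(-6/7) = -9/7; a_3 = (-9/7)/(19/2) = -18/133
  n = 4: D(4) = 4(4 + 1/6) = 50/3; numerator = -1(-18/133) + 1(3/7) = 75/133; a_4 = (75/133)/(50/3) = 9/266

r = 1/2; a_0 = 1; a_1 = -6/7; a_2 = 3/7; a_3 = -18/133; a_4 = 9/266


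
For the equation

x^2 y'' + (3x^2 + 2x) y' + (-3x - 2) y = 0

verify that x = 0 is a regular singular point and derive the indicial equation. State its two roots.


Divide by x^2 to reach normal form y'' + P_1(x) y' + P_2(x) y = 0 with P_1(x) = 3 + 2/x and P_2(x) = -3/x - 2/x^2.
x = 0 is a singular point because the y'-coefficient 3 + 2/x has a pole at x = 0 and the y-coefficient -3/x - 2/x^2 has a pole at x = 0.
It is a regular singular point because x P_1(x) = p(x) = 3x + 2 and x^2 P_2(x) = q(x) = -3x - 2 are polynomials, hence analytic at x = 0.
p(0) = 2,  q(0) = -2.
Indicial equation: r(r-1) + p(0) r + q(0) = 0, i.e. r^2 + (p(0) - 1) r + q(0) = 0, i.e. r^2 + 1 r - 2 = 0.
Discriminant: (1)^2 - 4(-2) = 9, so r = (-1 ± 3)/2.
Solving: r_1 = 1, r_2 = -2.

indicial: r^2 + 1 r - 2 = 0; roots r_1 = 1, r_2 = -2


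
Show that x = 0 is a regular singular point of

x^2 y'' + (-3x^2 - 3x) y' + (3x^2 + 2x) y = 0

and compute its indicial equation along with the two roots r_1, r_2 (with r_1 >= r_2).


Divide by x^2 to reach normal form y'' + P_1(x) y' + P_2(x) y = 0 with P_1(x) = -3 - 3/x and P_2(x) = 3 + 2/x.
x = 0 is a singular point because the y'-coefficient -3 - 3/x has a pole at x = 0 and the y-coefficient 3 + 2/x has a pole at x = 0.
It is a regular singular point because x P_1(x) = p(x) = -3x - 3 and x^2 P_2(x) = q(x) = 3x^2 + 2x are polynomials, hence analytic at x = 0.
p(0) = -3,  q(0) = 0.
Indicial equation: r(r-1) + p(0) r + q(0) = 0, i.e. r^2 + (p(0) - 1) r + q(0) = 0, i.e. r^2 - 4 r = 0.
Discriminant: (-4)^2 - 4(0) = 16, so r = (4 ± 4)/2.
Solving: r_1 = 4, r_2 = 0.

indicial: r^2 - 4 r = 0; roots r_1 = 4, r_2 = 0


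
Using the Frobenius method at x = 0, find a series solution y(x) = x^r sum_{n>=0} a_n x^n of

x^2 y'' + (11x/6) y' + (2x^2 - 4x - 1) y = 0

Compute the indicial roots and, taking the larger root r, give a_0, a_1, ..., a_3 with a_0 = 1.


Write in Frobenius form y'' + (p(x)/x) y' + (q(x)/x^2) y = 0:
  p(x) = 11/6,  q(x) = 2x^2 - 4x - 1.
Indicial equation: r(r-1) + (11/6) r + (-1) = 0 -> roots r_1 = 2/3, r_2 = -3/2.
Take r = r_1 = 2/3. Let y(x) = x^r sum_{n>=0} a_n x^n with a_0 = 1.
Substitute y = x^r sum a_n x^n and match x^{r+n}. The recurrence is
  D(n) a_n - 4 a_{n-1} + 2 a_{n-2} = 0,  where D(n) = (r+n)(r+n-1) + (11/6)(r+n) + (-1).
  a_n = [4 a_{n-1} - 2 a_{n-2}] / D(n).
Since the indicial polynomial factors as (r - r_1)(r - r_2), D(n) = (r_1 + n - r_1)(r_1 + n - r_2) = n(n + 13/6).
Evaluating step by step (a_0 = 1):
  n = 1: D(1) = 1(1 + 13/6) = 19/6; numerator = 4(1) = 4; a_1 = (4)/(19/6) = 24/19
  n = 2: D(2) = 2(2 + 13/6) = 25/3; numerator = 4(24/19) - 2(1) = 58/19; a_2 = (58/19)/(25/3) = 174/475
  n = 3: D(3) = 3(3 + 13/6) = 31/2; numerator = 4(174/475) - 2(24/19) = -504/475; a_3 = (-504/475)/(31/2) = -1008/14725

r = 2/3; a_0 = 1; a_1 = 24/19; a_2 = 174/475; a_3 = -1008/14725


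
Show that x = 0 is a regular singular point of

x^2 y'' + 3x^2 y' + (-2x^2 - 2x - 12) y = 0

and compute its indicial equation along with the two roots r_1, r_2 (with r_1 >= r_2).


Divide by x^2 to reach normal form y'' + P_1(x) y' + P_2(x) y = 0 with P_1(x) = 3 and P_2(x) = -2 - 2/x - 12/x^2.
x = 0 is a singular point because the y-coefficient -2 - 2/x - 12/x^2 has a pole at x = 0.
It is a regular singular point because x P_1(x) = p(x) = 3x and x^2 P_2(x) = q(x) = -2x^2 - 2x - 12 are polynomials, hence analytic at x = 0.
p(0) = 0,  q(0) = -12.
Indicial equation: r(r-1) + p(0) r + q(0) = 0, i.e. r^2 + (p(0) - 1) r + q(0) = 0, i.e. r^2 - 1 r - 12 = 0.
Discriminant: (-1)^2 - 4(-12) = 49, so r = (1 ± 7)/2.
Solving: r_1 = 4, r_2 = -3.

indicial: r^2 - 1 r - 12 = 0; roots r_1 = 4, r_2 = -3


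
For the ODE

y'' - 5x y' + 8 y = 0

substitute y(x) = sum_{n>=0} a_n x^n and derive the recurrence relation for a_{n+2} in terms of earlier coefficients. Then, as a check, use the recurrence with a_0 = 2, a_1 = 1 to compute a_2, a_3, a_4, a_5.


Substitute y = sum_n a_n x^n.
y''(x) has coefficient (n+2)(n+1) a_{n+2} at x^n;
-5 x y'(x) has coefficient -5 n a_n at x^n (shift);
8 y(x) has coefficient 8 a_n at x^n.
Matching x^n: (n+2)(n+1) a_{n+2} + (-5n + 8) a_n = 0.
Thus a_{n+2} = (5n - 8) / ((n+1)(n+2)) * a_n.

Check with a_0 = 2, a_1 = 1 (apply the recurrence for n = 0, 1, 2, 3): a_0 = 2, a_1 = 1, a_2 = -8, a_3 = -1/2, a_4 = -4/3, a_5 = -7/40.

a_(n+2) = (5n - 8) / ((n+1)(n+2)) * a_n; check: a_0 = 2, a_1 = 1, a_2 = -8, a_3 = -1/2, a_4 = -4/3, a_5 = -7/40


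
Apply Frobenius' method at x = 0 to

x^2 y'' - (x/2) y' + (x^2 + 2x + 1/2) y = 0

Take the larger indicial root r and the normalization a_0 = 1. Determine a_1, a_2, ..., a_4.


Write in Frobenius form y'' + (p(x)/x) y' + (q(x)/x^2) y = 0:
  p(x) = -1/2,  q(x) = x^2 + 2x + 1/2.
Indicial equation: r(r-1) + (-1/2) r + (1/2) = 0 -> roots r_1 = 1, r_2 = 1/2.
Take r = r_1 = 1. Let y(x) = x^r sum_{n>=0} a_n x^n with a_0 = 1.
Substitute y = x^r sum a_n x^n and match x^{r+n}. The recurrence is
  D(n) a_n + 2 a_{n-1} + 1 a_{n-2} = 0,  where D(n) = (r+n)(r+n-1) + (-1/2)(r+n) + (1/2).
  a_n = [-2 a_{n-1} - 1 a_{n-2}] / D(n).
Since the indicial polynomial factors as (r - r_1)(r - r_2), D(n) = (r_1 + n - r_1)(r_1 + n - r_2) = n(n + 1/2).
Evaluating step by step (a_0 = 1):
  n = 1: D(1) = 1(1 + 1/2) = 3/2; numerator = -2(1) = -2; a_1 = (-2)/(3/2) = -4/3
  n = 2: D(2) = 2(2 + 1/2) = 5; numerator = -2(-4/3) - 1(1) = 5/3; a_2 = (5/3)/(5) = 1/3
  n = 3: D(3) = 3(3 + 1/2) = 21/2; numerator = -2(1/3) - 1(-4/3) = 2/3; a_3 = (2/3)/(21/2) = 4/63
  n = 4: D(4) = 4(4 + 1/2) = 18; numerator = -2(4/63) - 1(1/3) = -29/63; a_4 = (-29/63)/(18) = -29/1134

r = 1; a_0 = 1; a_1 = -4/3; a_2 = 1/3; a_3 = 4/63; a_4 = -29/1134


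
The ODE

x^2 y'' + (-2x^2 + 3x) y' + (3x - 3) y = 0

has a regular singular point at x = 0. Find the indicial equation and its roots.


Divide by x^2 to reach normal form y'' + P_1(x) y' + P_2(x) y = 0 with P_1(x) = -2 + 3/x and P_2(x) = 3/x - 3/x^2.
x = 0 is a singular point because the y'-coefficient -2 + 3/x has a pole at x = 0 and the y-coefficient 3/x - 3/x^2 has a pole at x = 0.
It is a regular singular point because x P_1(x) = p(x) = 3 - 2x and x^2 P_2(x) = q(x) = 3x - 3 are polynomials, hence analytic at x = 0.
p(0) = 3,  q(0) = -3.
Indicial equation: r(r-1) + p(0) r + q(0) = 0, i.e. r^2 + (p(0) - 1) r + q(0) = 0, i.e. r^2 + 2 r - 3 = 0.
Discriminant: (2)^2 - 4(-3) = 16, so r = (-2 ± 4)/2.
Solving: r_1 = 1, r_2 = -3.

indicial: r^2 + 2 r - 3 = 0; roots r_1 = 1, r_2 = -3


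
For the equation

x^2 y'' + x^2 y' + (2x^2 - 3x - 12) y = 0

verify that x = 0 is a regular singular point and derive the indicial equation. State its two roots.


Divide by x^2 to reach normal form y'' + P_1(x) y' + P_2(x) y = 0 with P_1(x) = 1 and P_2(x) = 2 - 3/x - 12/x^2.
x = 0 is a singular point because the y-coefficient 2 - 3/x - 12/x^2 has a pole at x = 0.
It is a regular singular point because x P_1(x) = p(x) = x and x^2 P_2(x) = q(x) = 2x^2 - 3x - 12 are polynomials, hence analytic at x = 0.
p(0) = 0,  q(0) = -12.
Indicial equation: r(r-1) + p(0) r + q(0) = 0, i.e. r^2 + (p(0) - 1) r + q(0) = 0, i.e. r^2 - 1 r - 12 = 0.
Discriminant: (-1)^2 - 4(-12) = 49, so r = (1 ± 7)/2.
Solving: r_1 = 4, r_2 = -3.

indicial: r^2 - 1 r - 12 = 0; roots r_1 = 4, r_2 = -3


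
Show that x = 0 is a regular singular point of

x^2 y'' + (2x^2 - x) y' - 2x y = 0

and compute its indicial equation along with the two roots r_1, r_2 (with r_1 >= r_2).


Divide by x^2 to reach normal form y'' + P_1(x) y' + P_2(x) y = 0 with P_1(x) = 2 - 1/x and P_2(x) = -2/x.
x = 0 is a singular point because the y'-coefficient 2 - 1/x has a pole at x = 0 and the y-coefficient -2/x has a pole at x = 0.
It is a regular singular point because x P_1(x) = p(x) = 2x - 1 and x^2 P_2(x) = q(x) = -2x are polynomials, hence analytic at x = 0.
p(0) = -1,  q(0) = 0.
Indicial equation: r(r-1) + p(0) r + q(0) = 0, i.e. r^2 + (p(0) - 1) r + q(0) = 0, i.e. r^2 - 2 r = 0.
Discriminant: (-2)^2 - 4(0) = 4, so r = (2 ± 2)/2.
Solving: r_1 = 2, r_2 = 0.

indicial: r^2 - 2 r = 0; roots r_1 = 2, r_2 = 0


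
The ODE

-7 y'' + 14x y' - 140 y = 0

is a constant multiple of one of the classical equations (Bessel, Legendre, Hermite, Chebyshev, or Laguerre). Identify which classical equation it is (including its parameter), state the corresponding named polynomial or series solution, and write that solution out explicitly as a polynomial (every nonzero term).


All three coefficients share the factor -7; dividing through by -7 gives  y'' - 2x y' + 20 y = 0.
This matches the Hermite equation y'' - 2x y' + 2n y = 0 with 2n = 20, so n = 10; the polynomial solution is H_10(x).
With y = sum_k a_k x^k, matching x^k gives (k+2)(k+1) a_{k+2} = 2(k - n) a_k = 2(k - 10) a_k. The right side vanishes at k = 10, so the series with the parity of 10 terminates at degree 10.
Standard normalization: leading coefficient of H_n is 2^n, so a_10 = 2^10 = 1024. Work downward with a_k = (k+1)(k+2) a_{k+2} / (2(k - n)):
  a_8 = (9)(10)(1024) / (2(8 - 10)) = 92160/(-4) = -23040
  a_6 = (7)(8)(-23040) / (2(6 - 10)) = -1290240/(-8) = 161280
  a_4 = (5)(6)(161280) / (2(4 - 10)) = 4838400/(-12) = -403200
  a_2 = (3)(4)(-403200) / (2(2 - 10)) = -4838400/(-16) = 302400
  a_0 = (1)(2)(302400) / (2(0 - 10)) = 604800/(-20) = -30240
Hence H_10(x) = 1024 x^10 - 23040 x^8 + 161280 x^6 - 403200 x^4 + 302400 x^2 - 30240.

H_10(x); series = 1024 x^10 - 23040 x^8 + 161280 x^6 - 403200 x^4 + 302400 x^2 - 30240


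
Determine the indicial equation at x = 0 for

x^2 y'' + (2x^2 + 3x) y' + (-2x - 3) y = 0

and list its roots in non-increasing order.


Divide by x^2 to reach normal form y'' + P_1(x) y' + P_2(x) y = 0 with P_1(x) = 2 + 3/x and P_2(x) = -2/x - 3/x^2.
x = 0 is a singular point because the y'-coefficient 2 + 3/x has a pole at x = 0 and the y-coefficient -2/x - 3/x^2 has a pole at x = 0.
It is a regular singular point because x P_1(x) = p(x) = 2x + 3 and x^2 P_2(x) = q(x) = -2x - 3 are polynomials, hence analytic at x = 0.
p(0) = 3,  q(0) = -3.
Indicial equation: r(r-1) + p(0) r + q(0) = 0, i.e. r^2 + (p(0) - 1) r + q(0) = 0, i.e. r^2 + 2 r - 3 = 0.
Discriminant: (2)^2 - 4(-3) = 16, so r = (-2 ± 4)/2.
Solving: r_1 = 1, r_2 = -3.

indicial: r^2 + 2 r - 3 = 0; roots r_1 = 1, r_2 = -3


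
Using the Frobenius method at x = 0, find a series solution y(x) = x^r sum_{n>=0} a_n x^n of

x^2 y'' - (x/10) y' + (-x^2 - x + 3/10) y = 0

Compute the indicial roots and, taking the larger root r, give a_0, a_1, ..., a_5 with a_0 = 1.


Write in Frobenius form y'' + (p(x)/x) y' + (q(x)/x^2) y = 0:
  p(x) = -1/10,  q(x) = -x^2 - x + 3/10.
Indicial equation: r(r-1) + (-1/10) r + (3/10) = 0 -> roots r_1 = 3/5, r_2 = 1/2.
Take r = r_1 = 3/5. Let y(x) = x^r sum_{n>=0} a_n x^n with a_0 = 1.
Substitute y = x^r sum a_n x^n and match x^{r+n}. The recurrence is
  D(n) a_n - 1 a_{n-1} - 1 a_{n-2} = 0,  where D(n) = (r+n)(r+n-1) + (-1/10)(r+n) + (3/10).
  a_n = [1 a_{n-1} + 1 a_{n-2}] / D(n).
Since the indicial polynomial factors as (r - r_1)(r - r_2), D(n) = (r_1 + n - r_1)(r_1 + n - r_2) = n(n + 1/10).
Evaluating step by step (a_0 = 1):
  n = 1: D(1) = 1(1 + 1/10) = 11/10; numerator = 1(1) = 1; a_1 = (1)/(11/10) = 10/11
  n = 2: D(2) = 2(2 + 1/10) = 21/5; numerator = 1(10/11) + 1(1) = 21/11; a_2 = (21/11)/(21/5) = 5/11
  n = 3: D(3) = 3(3 + 1/10) = 93/10; numerator = 1(5/11) + 1(10/11) = 15/11; a_3 = (15/11)/(93/10) = 50/341
  n = 4: D(4) = 4(4 + 1/10) = 82/5; numerator = 1(50/341) + 1(5/11) = 205/341; a_4 = (205/341)/(82/5) = 25/682
  n = 5: D(5) = 5(5 + 1/10) = 51/2; numerator = 1(25/682) + 1(50/341) = 125/682; a_5 = (125/682)/(51/2) = 125/17391

r = 3/5; a_0 = 1; a_1 = 10/11; a_2 = 5/11; a_3 = 50/341; a_4 = 25/682; a_5 = 125/17391


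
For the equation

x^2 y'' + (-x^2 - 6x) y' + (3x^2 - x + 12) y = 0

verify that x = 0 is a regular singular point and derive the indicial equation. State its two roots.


Divide by x^2 to reach normal form y'' + P_1(x) y' + P_2(x) y = 0 with P_1(x) = -1 - 6/x and P_2(x) = 3 - 1/x + 12/x^2.
x = 0 is a singular point because the y'-coefficient -1 - 6/x has a pole at x = 0 and the y-coefficient 3 - 1/x + 12/x^2 has a pole at x = 0.
It is a regular singular point because x P_1(x) = p(x) = -x - 6 and x^2 P_2(x) = q(x) = 3x^2 - x + 12 are polynomials, hence analytic at x = 0.
p(0) = -6,  q(0) = 12.
Indicial equation: r(r-1) + p(0) r + q(0) = 0, i.e. r^2 + (p(0) - 1) r + q(0) = 0, i.e. r^2 - 7 r + 12 = 0.
Discriminant: (-7)^2 - 4(12) = 1, so r = (7 ± 1)/2.
Solving: r_1 = 4, r_2 = 3.

indicial: r^2 - 7 r + 12 = 0; roots r_1 = 4, r_2 = 3


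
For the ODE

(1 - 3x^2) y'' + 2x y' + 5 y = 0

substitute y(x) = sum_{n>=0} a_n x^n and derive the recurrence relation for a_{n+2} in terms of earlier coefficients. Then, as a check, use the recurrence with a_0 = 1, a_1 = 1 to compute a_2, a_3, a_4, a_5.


Substitute y = sum_n a_n x^n.
(1 - 3 x^2) y'' contributes (n+2)(n+1) a_{n+2} - 3 n(n-1) a_n at x^n.
2 x y'(x) contributes 2 n a_n at x^n.
5 y(x) contributes 5 a_n at x^n.
Matching x^n: (n+2)(n+1) a_{n+2} + (-3 n(n-1) + 2 n + 5) a_n = 0.
Thus a_{n+2} = (3 n(n-1) - 2 n - 5) / ((n+1)(n+2)) * a_n.

Check with a_0 = 1, a_1 = 1 (apply the recurrence for n = 0, 1, 2, 3): a_0 = 1, a_1 = 1, a_2 = -5/2, a_3 = -7/6, a_4 = 5/8, a_5 = -49/120.

a_(n+2) = (3 n(n-1) - 2 n - 5) / ((n+1)(n+2)) * a_n; check: a_0 = 1, a_1 = 1, a_2 = -5/2, a_3 = -7/6, a_4 = 5/8, a_5 = -49/120


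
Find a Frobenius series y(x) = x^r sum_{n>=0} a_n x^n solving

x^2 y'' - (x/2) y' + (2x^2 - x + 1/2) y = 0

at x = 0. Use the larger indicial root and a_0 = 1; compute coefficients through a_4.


Write in Frobenius form y'' + (p(x)/x) y' + (q(x)/x^2) y = 0:
  p(x) = -1/2,  q(x) = 2x^2 - x + 1/2.
Indicial equation: r(r-1) + (-1/2) r + (1/2) = 0 -> roots r_1 = 1, r_2 = 1/2.
Take r = r_1 = 1. Let y(x) = x^r sum_{n>=0} a_n x^n with a_0 = 1.
Substitute y = x^r sum a_n x^n and match x^{r+n}. The recurrence is
  D(n) a_n - 1 a_{n-1} + 2 a_{n-2} = 0,  where D(n) = (r+n)(r+n-1) + (-1/2)(r+n) + (1/2).
  a_n = [1 a_{n-1} - 2 a_{n-2}] / D(n).
Since the indicial polynomial factors as (r - r_1)(r - r_2), D(n) = (r_1 + n - r_1)(r_1 + n - r_2) = n(n + 1/2).
Evaluating step by step (a_0 = 1):
  n = 1: D(1) = 1(1 + 1/2) = 3/2; numerator = 1(1) = 1; a_1 = (1)/(3/2) = 2/3
  n = 2: D(2) = 2(2 + 1/2) = 5; numerator = 1(2/3) - 2(1) = -4/3; a_2 = (-4/3)/(5) = -4/15
  n = 3: D(3) = 3(3 + 1/2) = 21/2; numerator = 1(-4/15) - 2(2/3) = -8/5; a_3 = (-8/5)/(21/2) = -16/105
  n = 4: D(4) = 4(4 + 1/2) = 18; numerator = 1(-16/105) - 2(-4/15) = 8/21; a_4 = (8/21)/(18) = 4/189

r = 1; a_0 = 1; a_1 = 2/3; a_2 = -4/15; a_3 = -16/105; a_4 = 4/189


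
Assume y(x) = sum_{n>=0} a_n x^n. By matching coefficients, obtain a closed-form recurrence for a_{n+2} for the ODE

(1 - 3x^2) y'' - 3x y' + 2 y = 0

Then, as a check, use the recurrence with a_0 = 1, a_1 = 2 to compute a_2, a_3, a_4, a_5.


Substitute y = sum_n a_n x^n.
(1 - 3 x^2) y'' contributes (n+2)(n+1) a_{n+2} - 3 n(n-1) a_n at x^n.
-3 x y'(x) contributes -3 n a_n at x^n.
2 y(x) contributes 2 a_n at x^n.
Matching x^n: (n+2)(n+1) a_{n+2} + (-3 n(n-1) - 3 n + 2) a_n = 0.
Thus a_{n+2} = (3 n(n-1) + 3 n - 2) / ((n+1)(n+2)) * a_n.

Check with a_0 = 1, a_1 = 2 (apply the recurrence for n = 0, 1, 2, 3): a_0 = 1, a_1 = 2, a_2 = -1, a_3 = 1/3, a_4 = -5/6, a_5 = 5/12.

a_(n+2) = (3 n(n-1) + 3 n - 2) / ((n+1)(n+2)) * a_n; check: a_0 = 1, a_1 = 2, a_2 = -1, a_3 = 1/3, a_4 = -5/6, a_5 = 5/12


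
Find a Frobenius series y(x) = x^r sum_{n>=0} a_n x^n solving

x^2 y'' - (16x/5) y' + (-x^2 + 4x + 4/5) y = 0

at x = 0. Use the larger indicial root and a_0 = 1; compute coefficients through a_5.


Write in Frobenius form y'' + (p(x)/x) y' + (q(x)/x^2) y = 0:
  p(x) = -16/5,  q(x) = -x^2 + 4x + 4/5.
Indicial equation: r(r-1) + (-16/5) r + (4/5) = 0 -> roots r_1 = 4, r_2 = 1/5.
Take r = r_1 = 4. Let y(x) = x^r sum_{n>=0} a_n x^n with a_0 = 1.
Substitute y = x^r sum a_n x^n and match x^{r+n}. The recurrence is
  D(n) a_n + 4 a_{n-1} - 1 a_{n-2} = 0,  where D(n) = (r+n)(r+n-1) + (-16/5)(r+n) + (4/5).
  a_n = [-4 a_{n-1} + 1 a_{n-2}] / D(n).
Since the indicial polynomial factors as (r - r_1)(r - r_2), D(n) = (r_1 + n - r_1)(r_1 + n - r_2) = n(n + 19/5).
Evaluating step by step (a_0 = 1):
  n = 1: D(1) = 1(1 + 19/5) = 24/5; numerator = -4(1) = -4; a_1 = (-4)/(24/5) = -5/6
  n = 2: D(2) = 2(2 + 19/5) = 58/5; numerator = -4(-5/6) + 1(1) = 13/3; a_2 = (13/3)/(58/5) = 65/174
  n = 3: D(3) = 3(3 + 19/5) = 102/5; numerator = -4(65/174) + 1(-5/6) = -135/58; a_3 = (-135/58)/(102/5) = -225/1972
  n = 4: D(4) = 4(4 + 19/5) = 156/5; numerator = -4(-225/1972) + 1(65/174) = 2455/2958; a_4 = (2455/2958)/(156/5) = 12275/461448
  n = 5: D(5) = 5(5 + 19/5) = 44; numerator = -4(12275/461448) + 1(-225/1972) = -50875/230724; a_5 = (-50875/230724)/(44) = -4625/922896

r = 4; a_0 = 1; a_1 = -5/6; a_2 = 65/174; a_3 = -225/1972; a_4 = 12275/461448; a_5 = -4625/922896


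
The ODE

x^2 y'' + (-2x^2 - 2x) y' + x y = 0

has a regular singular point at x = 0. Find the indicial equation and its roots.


Divide by x^2 to reach normal form y'' + P_1(x) y' + P_2(x) y = 0 with P_1(x) = -2 - 2/x and P_2(x) = 1/x.
x = 0 is a singular point because the y'-coefficient -2 - 2/x has a pole at x = 0 and the y-coefficient 1/x has a pole at x = 0.
It is a regular singular point because x P_1(x) = p(x) = -2x - 2 and x^2 P_2(x) = q(x) = x are polynomials, hence analytic at x = 0.
p(0) = -2,  q(0) = 0.
Indicial equation: r(r-1) + p(0) r + q(0) = 0, i.e. r^2 + (p(0) - 1) r + q(0) = 0, i.e. r^2 - 3 r = 0.
Discriminant: (-3)^2 - 4(0) = 9, so r = (3 ± 3)/2.
Solving: r_1 = 3, r_2 = 0.

indicial: r^2 - 3 r = 0; roots r_1 = 3, r_2 = 0


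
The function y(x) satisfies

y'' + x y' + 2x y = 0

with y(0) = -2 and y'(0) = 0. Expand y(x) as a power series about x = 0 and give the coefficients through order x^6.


Ansatz: y(x) = sum_{n>=0} a_n x^n, so y'(x) = sum_{n>=1} n a_n x^(n-1) and y''(x) = sum_{n>=2} n(n-1) a_n x^(n-2).
Substitute into P(x) y'' + Q(x) y' + R(x) y = 0 with P(x) = 1, Q(x) = x, R(x) = 2x, and match powers of x.
Initial conditions: a_0 = -2, a_1 = 0.
Setting the coefficient of each power of x to zero and solving order by order (substituting the coefficients already found):
  x^0: 2 a_2 = 0  ->  a_2 = 0
  x^1: 6 a_3 + a_1 + 2 a_0 = 0  ->  6 a_3 = -a_1 - 2 a_0 = 4  ->  a_3 = 2/3
  x^2: 12 a_4 + 2 a_2 + 2 a_1 = 0  ->  12 a_4 = -2 a_2 - 2 a_1 = 0  ->  a_4 = 0
  x^3: 20 a_5 + 3 a_3 + 2 a_2 = 0  ->  20 a_5 = -3 a_3 - 2 a_2 = -2  ->  a_5 = -1/10
  x^4: 30 a_6 + 4 a_4 + 2 a_3 = 0  ->  30 a_6 = -4 a_4 - 2 a_3 = -4/3  ->  a_6 = -2/45
Truncated series: y(x) = -2 + (2/3) x^3 - (1/10) x^5 - (2/45) x^6 + O(x^7).

a_0 = -2; a_1 = 0; a_2 = 0; a_3 = 2/3; a_4 = 0; a_5 = -1/10; a_6 = -2/45


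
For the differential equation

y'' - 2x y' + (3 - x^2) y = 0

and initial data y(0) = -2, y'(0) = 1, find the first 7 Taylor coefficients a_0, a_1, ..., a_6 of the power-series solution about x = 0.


Ansatz: y(x) = sum_{n>=0} a_n x^n, so y'(x) = sum_{n>=1} n a_n x^(n-1) and y''(x) = sum_{n>=2} n(n-1) a_n x^(n-2).
Substitute into P(x) y'' + Q(x) y' + R(x) y = 0 with P(x) = 1, Q(x) = -2x, R(x) = 3 - x^2, and match powers of x.
Initial conditions: a_0 = -2, a_1 = 1.
Setting the coefficient of each power of x to zero and solving order by order (substituting the coefficients already found):
  x^0: 2 a_2 + 3 a_0 = 0  ->  2 a_2 = -3 a_0 = 6  ->  a_2 = 3
  x^1: 6 a_3 + a_1 = 0  ->  6 a_3 = -a_1 = -1  ->  a_3 = -1/6
  x^2: 12 a_4 - a_2 - a_0 = 0  ->  12 a_4 = a_2 + a_0 = 1  ->  a_4 = 1/12
  x^3: 20 a_5 - 3 a_3 - a_1 = 0  ->  20 a_5 = 3 a_3 + a_1 = 1/2  ->  a_5 = 1/40
  x^4: 30 a_6 - 5 a_4 - a_2 = 0  ->  30 a_6 = 5 a_4 + a_2 = 41/12  ->  a_6 = 41/360
Truncated series: y(x) = -2 + x + 3 x^2 - (1/6) x^3 + (1/12) x^4 + (1/40) x^5 + (41/360) x^6 + O(x^7).

a_0 = -2; a_1 = 1; a_2 = 3; a_3 = -1/6; a_4 = 1/12; a_5 = 1/40; a_6 = 41/360


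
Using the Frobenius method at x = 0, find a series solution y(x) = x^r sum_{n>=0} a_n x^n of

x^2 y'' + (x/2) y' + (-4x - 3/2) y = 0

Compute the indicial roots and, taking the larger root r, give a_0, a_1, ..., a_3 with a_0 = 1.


Write in Frobenius form y'' + (p(x)/x) y' + (q(x)/x^2) y = 0:
  p(x) = 1/2,  q(x) = -4x - 3/2.
Indicial equation: r(r-1) + (1/2) r + (-3/2) = 0 -> roots r_1 = 3/2, r_2 = -1.
Take r = r_1 = 3/2. Let y(x) = x^r sum_{n>=0} a_n x^n with a_0 = 1.
Substitute y = x^r sum a_n x^n and match x^{r+n}. The recurrence is
  D(n) a_n - 4 a_{n-1} = 0,  where D(n) = (r+n)(r+n-1) + (1/2)(r+n) + (-3/2).
  a_n = 4 / D(n) * a_{n-1}.
Since the indicial polynomial factors as (r - r_1)(r - r_2), D(n) = (r_1 + n - r_1)(r_1 + n - r_2) = n(n + 5/2).
Evaluating step by step (a_0 = 1):
  n = 1: D(1) = 1(1 + 5/2) = 7/2; numerator = 4(1) = 4; a_1 = (4)/(7/2) = 8/7
  n = 2: D(2) = 2(2 + 5/2) = 9; numerator = 4(8/7) = 32/7; a_2 = (32/7)/(9) = 32/63
  n = 3: D(3) = 3(3 + 5/2) = 33/2; numerator = 4(32/63) = 128/63; a_3 = (128/63)/(33/2) = 256/2079

r = 3/2; a_0 = 1; a_1 = 8/7; a_2 = 32/63; a_3 = 256/2079


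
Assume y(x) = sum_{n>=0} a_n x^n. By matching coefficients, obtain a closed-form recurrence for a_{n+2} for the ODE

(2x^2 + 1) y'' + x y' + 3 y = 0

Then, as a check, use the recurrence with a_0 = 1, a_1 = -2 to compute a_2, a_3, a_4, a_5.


Substitute y = sum_n a_n x^n.
(1 + 2 x^2) y'' contributes (n+2)(n+1) a_{n+2} + 2 n(n-1) a_n at x^n.
x y'(x) contributes n a_n at x^n.
3 y(x) contributes 3 a_n at x^n.
Matching x^n: (n+2)(n+1) a_{n+2} + (2 n(n-1) + n + 3) a_n = 0.
Thus a_{n+2} = (-2 n(n-1) - n - 3) / ((n+1)(n+2)) * a_n.

Check with a_0 = 1, a_1 = -2 (apply the recurrence for n = 0, 1, 2, 3): a_0 = 1, a_1 = -2, a_2 = -3/2, a_3 = 4/3, a_4 = 9/8, a_5 = -6/5.

a_(n+2) = (-2 n(n-1) - n - 3) / ((n+1)(n+2)) * a_n; check: a_0 = 1, a_1 = -2, a_2 = -3/2, a_3 = 4/3, a_4 = 9/8, a_5 = -6/5


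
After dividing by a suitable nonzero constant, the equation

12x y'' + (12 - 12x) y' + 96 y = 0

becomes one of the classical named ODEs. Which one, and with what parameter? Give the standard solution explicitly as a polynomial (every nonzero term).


All three coefficients share the factor 12; dividing through by 12 gives  x y'' + (1 - x) y' + 8 y = 0.
This matches the Laguerre equation x y'' + (1 - x) y' + n y = 0 with n = 8; the polynomial solution is L_8(x).
With y = sum_k a_k x^k, matching x^k gives (k+1)k a_{k+1} + (k+1) a_{k+1} - k a_k + n a_k = 0, i.e. (k+1)^2 a_{k+1} = (k - n) a_k = (k - 8) a_k. The right side vanishes at k = 8, so the series terminates at degree 8.
Standard normalization L_n(0) = 1 gives a_0 = 1. Work upward with a_{k+1} = (k - 8) a_k / (k+1)^2:
  a_1 = (0 - 8)(1) / 1^2 = -8/1 = -8
  a_2 = (1 - 8)(-8) / 2^2 = 56/4 = 14
  a_3 = (2 - 8)(14) / 3^2 = -84/9 = -28/3
  a_4 = (3 - 8)(-28/3) / 4^2 = (140/3)/16 = 35/12
  a_5 = (4 - 8)(35/12) / 5^2 = (-35/3)/25 = -7/15
  a_6 = (5 - 8)(-7/15) / 6^2 = (7/5)/36 = 7/180
  a_7 = (6 - 8)(7/180) / 7^2 = (-7/90)/49 = -1/630
  a_8 = (7 - 8)(-1/630) / 8^2 = (1/630)/64 = 1/40320
Hence L_8(x) = x^8/40320 - x^7/630 + 7 x^6/180 - 7 x^5/15 + 35 x^4/12 - 28 x^3/3 + 14 x^2 - 8 x + 1.

L_8(x); series = x^8/40320 - x^7/630 + 7 x^6/180 - 7 x^5/15 + 35 x^4/12 - 28 x^3/3 + 14 x^2 - 8 x + 1


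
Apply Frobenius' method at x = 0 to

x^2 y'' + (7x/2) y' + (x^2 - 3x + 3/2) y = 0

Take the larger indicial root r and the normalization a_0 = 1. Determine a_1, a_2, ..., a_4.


Write in Frobenius form y'' + (p(x)/x) y' + (q(x)/x^2) y = 0:
  p(x) = 7/2,  q(x) = x^2 - 3x + 3/2.
Indicial equation: r(r-1) + (7/2) r + (3/2) = 0 -> roots r_1 = -1, r_2 = -3/2.
Take r = r_1 = -1. Let y(x) = x^r sum_{n>=0} a_n x^n with a_0 = 1.
Substitute y = x^r sum a_n x^n and match x^{r+n}. The recurrence is
  D(n) a_n - 3 a_{n-1} + 1 a_{n-2} = 0,  where D(n) = (r+n)(r+n-1) + (7/2)(r+n) + (3/2).
  a_n = [3 a_{n-1} - 1 a_{n-2}] / D(n).
Since the indicial polynomial factors as (r - r_1)(r - r_2), D(n) = (r_1 + n - r_1)(r_1 + n - r_2) = n(n + 1/2).
Evaluating step by step (a_0 = 1):
  n = 1: D(1) = 1(1 + 1/2) = 3/2; numerator = 3(1) = 3; a_1 = (3)/(3/2) = 2
  n = 2: D(2) = 2(2 + 1/2) = 5; numerator = 3(2) - 1(1) = 5; a_2 = (5)/(5) = 1
  n = 3: D(3) = 3(3 + 1/2) = 21/2; numerator = 3(1) - 1(2) = 1; a_3 = (1)/(21/2) = 2/21
  n = 4: D(4) = 4(4 + 1/2) = 18; numerator = 3(2/21) - 1(1) = -5/7; a_4 = (-5/7)/(18) = -5/126

r = -1; a_0 = 1; a_1 = 2; a_2 = 1; a_3 = 2/21; a_4 = -5/126


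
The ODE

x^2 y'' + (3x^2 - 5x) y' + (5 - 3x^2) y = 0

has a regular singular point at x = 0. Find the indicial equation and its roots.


Divide by x^2 to reach normal form y'' + P_1(x) y' + P_2(x) y = 0 with P_1(x) = 3 - 5/x and P_2(x) = -3 + 5/x^2.
x = 0 is a singular point because the y'-coefficient 3 - 5/x has a pole at x = 0 and the y-coefficient -3 + 5/x^2 has a pole at x = 0.
It is a regular singular point because x P_1(x) = p(x) = 3x - 5 and x^2 P_2(x) = q(x) = 5 - 3x^2 are polynomials, hence analytic at x = 0.
p(0) = -5,  q(0) = 5.
Indicial equation: r(r-1) + p(0) r + q(0) = 0, i.e. r^2 + (p(0) - 1) r + q(0) = 0, i.e. r^2 - 6 r + 5 = 0.
Discriminant: (-6)^2 - 4(5) = 16, so r = (6 ± 4)/2.
Solving: r_1 = 5, r_2 = 1.

indicial: r^2 - 6 r + 5 = 0; roots r_1 = 5, r_2 = 1


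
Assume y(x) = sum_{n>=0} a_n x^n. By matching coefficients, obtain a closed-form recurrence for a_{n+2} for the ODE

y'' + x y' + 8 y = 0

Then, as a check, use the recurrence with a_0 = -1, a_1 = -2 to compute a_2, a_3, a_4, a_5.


Substitute y = sum_n a_n x^n.
y''(x) has coefficient (n+2)(n+1) a_{n+2} at x^n;
x y'(x) has coefficient n a_n at x^n (shift);
8 y(x) has coefficient 8 a_n at x^n.
Matching x^n: (n+2)(n+1) a_{n+2} + (n + 8) a_n = 0.
Thus a_{n+2} = (-n - 8) / ((n+1)(n+2)) * a_n.

Check with a_0 = -1, a_1 = -2 (apply the recurrence for n = 0, 1, 2, 3): a_0 = -1, a_1 = -2, a_2 = 4, a_3 = 3, a_4 = -10/3, a_5 = -33/20.

a_(n+2) = (-n - 8) / ((n+1)(n+2)) * a_n; check: a_0 = -1, a_1 = -2, a_2 = 4, a_3 = 3, a_4 = -10/3, a_5 = -33/20


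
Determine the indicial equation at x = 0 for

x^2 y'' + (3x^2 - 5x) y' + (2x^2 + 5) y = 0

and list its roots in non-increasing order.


Divide by x^2 to reach normal form y'' + P_1(x) y' + P_2(x) y = 0 with P_1(x) = 3 - 5/x and P_2(x) = 2 + 5/x^2.
x = 0 is a singular point because the y'-coefficient 3 - 5/x has a pole at x = 0 and the y-coefficient 2 + 5/x^2 has a pole at x = 0.
It is a regular singular point because x P_1(x) = p(x) = 3x - 5 and x^2 P_2(x) = q(x) = 2x^2 + 5 are polynomials, hence analytic at x = 0.
p(0) = -5,  q(0) = 5.
Indicial equation: r(r-1) + p(0) r + q(0) = 0, i.e. r^2 + (p(0) - 1) r + q(0) = 0, i.e. r^2 - 6 r + 5 = 0.
Discriminant: (-6)^2 - 4(5) = 16, so r = (6 ± 4)/2.
Solving: r_1 = 5, r_2 = 1.

indicial: r^2 - 6 r + 5 = 0; roots r_1 = 5, r_2 = 1


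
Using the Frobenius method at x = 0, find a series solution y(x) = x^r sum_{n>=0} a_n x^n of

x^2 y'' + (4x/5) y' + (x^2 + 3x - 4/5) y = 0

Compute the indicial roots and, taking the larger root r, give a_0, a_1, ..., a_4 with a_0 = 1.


Write in Frobenius form y'' + (p(x)/x) y' + (q(x)/x^2) y = 0:
  p(x) = 4/5,  q(x) = x^2 + 3x - 4/5.
Indicial equation: r(r-1) + (4/5) r + (-4/5) = 0 -> roots r_1 = 1, r_2 = -4/5.
Take r = r_1 = 1. Let y(x) = x^r sum_{n>=0} a_n x^n with a_0 = 1.
Substitute y = x^r sum a_n x^n and match x^{r+n}. The recurrence is
  D(n) a_n + 3 a_{n-1} + 1 a_{n-2} = 0,  where D(n) = (r+n)(r+n-1) + (4/5)(r+n) + (-4/5).
  a_n = [-3 a_{n-1} - 1 a_{n-2}] / D(n).
Since the indicial polynomial factors as (r - r_1)(r - r_2), D(n) = (r_1 + n - r_1)(r_1 + n - r_2) = n(n + 9/5).
Evaluating step by step (a_0 = 1):
  n = 1: D(1) = 1(1 + 9/5) = 14/5; numerator = -3(1) = -3; a_1 = (-3)/(14/5) = -15/14
  n = 2: D(2) = 2(2 + 9/5) = 38/5; numerator = -3(-15/14) - 1(1) = 31/14; a_2 = (31/14)/(38/5) = 155/532
  n = 3: D(3) = 3(3 + 9/5) = 72/5; numerator = -3(155/532) - 1(-15/14) = 15/76; a_3 = (15/76)/(72/5) = 25/1824
  n = 4: D(4) = 4(4 + 9/5) = 116/5; numerator = -3(25/1824) - 1(155/532) = -1415/4256; a_4 = (-1415/4256)/(116/5) = -7075/493696

r = 1; a_0 = 1; a_1 = -15/14; a_2 = 155/532; a_3 = 25/1824; a_4 = -7075/493696


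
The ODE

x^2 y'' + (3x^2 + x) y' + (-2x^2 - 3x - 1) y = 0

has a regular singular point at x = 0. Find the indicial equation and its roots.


Divide by x^2 to reach normal form y'' + P_1(x) y' + P_2(x) y = 0 with P_1(x) = 3 + 1/x and P_2(x) = -2 - 3/x - 1/x^2.
x = 0 is a singular point because the y'-coefficient 3 + 1/x has a pole at x = 0 and the y-coefficient -2 - 3/x - 1/x^2 has a pole at x = 0.
It is a regular singular point because x P_1(x) = p(x) = 3x + 1 and x^2 P_2(x) = q(x) = -2x^2 - 3x - 1 are polynomials, hence analytic at x = 0.
p(0) = 1,  q(0) = -1.
Indicial equation: r(r-1) + p(0) r + q(0) = 0, i.e. r^2 + (p(0) - 1) r + q(0) = 0, i.e. r^2 - 1 = 0.
Discriminant: (0)^2 - 4(-1) = 4, so r = (0 ± 2)/2.
Solving: r_1 = 1, r_2 = -1.

indicial: r^2 - 1 = 0; roots r_1 = 1, r_2 = -1


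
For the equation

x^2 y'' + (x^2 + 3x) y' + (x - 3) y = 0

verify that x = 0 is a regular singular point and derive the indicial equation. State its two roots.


Divide by x^2 to reach normal form y'' + P_1(x) y' + P_2(x) y = 0 with P_1(x) = 1 + 3/x and P_2(x) = 1/x - 3/x^2.
x = 0 is a singular point because the y'-coefficient 1 + 3/x has a pole at x = 0 and the y-coefficient 1/x - 3/x^2 has a pole at x = 0.
It is a regular singular point because x P_1(x) = p(x) = x + 3 and x^2 P_2(x) = q(x) = x - 3 are polynomials, hence analytic at x = 0.
p(0) = 3,  q(0) = -3.
Indicial equation: r(r-1) + p(0) r + q(0) = 0, i.e. r^2 + (p(0) - 1) r + q(0) = 0, i.e. r^2 + 2 r - 3 = 0.
Discriminant: (2)^2 - 4(-3) = 16, so r = (-2 ± 4)/2.
Solving: r_1 = 1, r_2 = -3.

indicial: r^2 + 2 r - 3 = 0; roots r_1 = 1, r_2 = -3


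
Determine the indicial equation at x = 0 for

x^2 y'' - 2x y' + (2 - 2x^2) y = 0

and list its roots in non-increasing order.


Divide by x^2 to reach normal form y'' + P_1(x) y' + P_2(x) y = 0 with P_1(x) = -2/x and P_2(x) = -2 + 2/x^2.
x = 0 is a singular point because the y'-coefficient -2/x has a pole at x = 0 and the y-coefficient -2 + 2/x^2 has a pole at x = 0.
It is a regular singular point because x P_1(x) = p(x) = -2 and x^2 P_2(x) = q(x) = 2 - 2x^2 are polynomials, hence analytic at x = 0.
p(0) = -2,  q(0) = 2.
Indicial equation: r(r-1) + p(0) r + q(0) = 0, i.e. r^2 + (p(0) - 1) r + q(0) = 0, i.e. r^2 - 3 r + 2 = 0.
Discriminant: (-3)^2 - 4(2) = 1, so r = (3 ± 1)/2.
Solving: r_1 = 2, r_2 = 1.

indicial: r^2 - 3 r + 2 = 0; roots r_1 = 2, r_2 = 1


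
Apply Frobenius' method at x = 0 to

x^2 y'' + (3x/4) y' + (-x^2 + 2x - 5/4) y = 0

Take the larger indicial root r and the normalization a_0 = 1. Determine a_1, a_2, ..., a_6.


Write in Frobenius form y'' + (p(x)/x) y' + (q(x)/x^2) y = 0:
  p(x) = 3/4,  q(x) = -x^2 + 2x - 5/4.
Indicial equation: r(r-1) + (3/4) r + (-5/4) = 0 -> roots r_1 = 5/4, r_2 = -1.
Take r = r_1 = 5/4. Let y(x) = x^r sum_{n>=0} a_n x^n with a_0 = 1.
Substitute y = x^r sum a_n x^n and match x^{r+n}. The recurrence is
  D(n) a_n + 2 a_{n-1} - 1 a_{n-2} = 0,  where D(n) = (r+n)(r+n-1) + (3/4)(r+n) + (-5/4).
  a_n = [-2 a_{n-1} + 1 a_{n-2}] / D(n).
Since the indicial polynomial factors as (r - r_1)(r - r_2), D(n) = (r_1 + n - r_1)(r_1 + n - r_2) = n(n + 9/4).
Evaluating step by step (a_0 = 1):
  n = 1: D(1) = 1(1 + 9/4) = 13/4; numerator = -2(1) = -2; a_1 = (-2)/(13/4) = -8/13
  n = 2: D(2) = 2(2 + 9/4) = 17/2; numerator = -2(-8/13) + 1(1) = 29/13; a_2 = (29/13)/(17/2) = 58/221
  n = 3: D(3) = 3(3 + 9/4) = 63/4; numerator = -2(58/221) + 1(-8/13) = -252/221; a_3 = (-252/221)/(63/4) = -16/221
  n = 4: D(4) = 4(4 + 9/4) = 25; numerator = -2(-16/221) + 1(58/221) = 90/221; a_4 = (90/221)/(25) = 18/1105
  n = 5: D(5) = 5(5 + 9/4) = 145/4; numerator = -2(18/1105) + 1(-16/221) = -116/1105; a_5 = (-116/1105)/(145/4) = -16/5525
  n = 6: D(6) = 6(6 + 9/4) = 99/2; numerator = -2(-16/5525) + 1(18/1105) = 122/5525; a_6 = (122/5525)/(99/2) = 244/546975

r = 5/4; a_0 = 1; a_1 = -8/13; a_2 = 58/221; a_3 = -16/221; a_4 = 18/1105; a_5 = -16/5525; a_6 = 244/546975


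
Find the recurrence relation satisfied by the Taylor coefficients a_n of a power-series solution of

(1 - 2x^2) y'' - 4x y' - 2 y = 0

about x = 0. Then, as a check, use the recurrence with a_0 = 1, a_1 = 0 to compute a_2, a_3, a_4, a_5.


Substitute y = sum_n a_n x^n.
(1 - 2 x^2) y'' contributes (n+2)(n+1) a_{n+2} - 2 n(n-1) a_n at x^n.
-4 x y'(x) contributes -4 n a_n at x^n.
-2 y(x) contributes -2 a_n at x^n.
Matching x^n: (n+2)(n+1) a_{n+2} + (-2 n(n-1) - 4 n - 2) a_n = 0.
Thus a_{n+2} = (2 n(n-1) + 4 n + 2) / ((n+1)(n+2)) * a_n.

Check with a_0 = 1, a_1 = 0 (apply the recurrence for n = 0, 1, 2, 3): a_0 = 1, a_1 = 0, a_2 = 1, a_3 = 0, a_4 = 7/6, a_5 = 0.

a_(n+2) = (2 n(n-1) + 4 n + 2) / ((n+1)(n+2)) * a_n; check: a_0 = 1, a_1 = 0, a_2 = 1, a_3 = 0, a_4 = 7/6, a_5 = 0


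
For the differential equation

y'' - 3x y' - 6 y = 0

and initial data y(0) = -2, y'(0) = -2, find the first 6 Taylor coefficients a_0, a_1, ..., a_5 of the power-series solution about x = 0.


Ansatz: y(x) = sum_{n>=0} a_n x^n, so y'(x) = sum_{n>=1} n a_n x^(n-1) and y''(x) = sum_{n>=2} n(n-1) a_n x^(n-2).
Substitute into P(x) y'' + Q(x) y' + R(x) y = 0 with P(x) = 1, Q(x) = -3x, R(x) = -6, and match powers of x.
Initial conditions: a_0 = -2, a_1 = -2.
Setting the coefficient of each power of x to zero and solving order by order (substituting the coefficients already found):
  x^0: 2 a_2 - 6 a_0 = 0  ->  2 a_2 = 6 a_0 = -12  ->  a_2 = -6
  x^1: 6 a_3 - 9 a_1 = 0  ->  6 a_3 = 9 a_1 = -18  ->  a_3 = -3
  x^2: 12 a_4 - 12 a_2 = 0  ->  12 a_4 = 12 a_2 = -72  ->  a_4 = -6
  x^3: 20 a_5 - 15 a_3 = 0  ->  20 a_5 = 15 a_3 = -45  ->  a_5 = -9/4
Truncated series: y(x) = -2 - 2 x - 6 x^2 - 3 x^3 - 6 x^4 - (9/4) x^5 + O(x^6).

a_0 = -2; a_1 = -2; a_2 = -6; a_3 = -3; a_4 = -6; a_5 = -9/4


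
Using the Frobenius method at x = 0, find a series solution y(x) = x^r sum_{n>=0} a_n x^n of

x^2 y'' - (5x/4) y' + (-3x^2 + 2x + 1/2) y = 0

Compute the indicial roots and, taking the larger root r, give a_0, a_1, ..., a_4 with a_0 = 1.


Write in Frobenius form y'' + (p(x)/x) y' + (q(x)/x^2) y = 0:
  p(x) = -5/4,  q(x) = -3x^2 + 2x + 1/2.
Indicial equation: r(r-1) + (-5/4) r + (1/2) = 0 -> roots r_1 = 2, r_2 = 1/4.
Take r = r_1 = 2. Let y(x) = x^r sum_{n>=0} a_n x^n with a_0 = 1.
Substitute y = x^r sum a_n x^n and match x^{r+n}. The recurrence is
  D(n) a_n + 2 a_{n-1} - 3 a_{n-2} = 0,  where D(n) = (r+n)(r+n-1) + (-5/4)(r+n) + (1/2).
  a_n = [-2 a_{n-1} + 3 a_{n-2}] / D(n).
Since the indicial polynomial factors as (r - r_1)(r - r_2), D(n) = (r_1 + n - r_1)(r_1 + n - r_2) = n(n + 7/4).
Evaluating step by step (a_0 = 1):
  n = 1: D(1) = 1(1 + 7/4) = 11/4; numerator = -2(1) = -2; a_1 = (-2)/(11/4) = -8/11
  n = 2: D(2) = 2(2 + 7/4) = 15/2; numerator = -2(-8/11) + 3(1) = 49/11; a_2 = (49/11)/(15/2) = 98/165
  n = 3: D(3) = 3(3 + 7/4) = 57/4; numerator = -2(98/165) + 3(-8/11) = -556/165; a_3 = (-556/165)/(57/4) = -2224/9405
  n = 4: D(4) = 4(4 + 7/4) = 23; numerator = -2(-2224/9405) + 3(98/165) = 21206/9405; a_4 = (21206/9405)/(23) = 922/9405

r = 2; a_0 = 1; a_1 = -8/11; a_2 = 98/165; a_3 = -2224/9405; a_4 = 922/9405


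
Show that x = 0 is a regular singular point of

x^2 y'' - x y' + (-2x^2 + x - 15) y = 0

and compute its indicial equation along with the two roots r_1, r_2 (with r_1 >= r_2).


Divide by x^2 to reach normal form y'' + P_1(x) y' + P_2(x) y = 0 with P_1(x) = -1/x and P_2(x) = -2 + 1/x - 15/x^2.
x = 0 is a singular point because the y'-coefficient -1/x has a pole at x = 0 and the y-coefficient -2 + 1/x - 15/x^2 has a pole at x = 0.
It is a regular singular point because x P_1(x) = p(x) = -1 and x^2 P_2(x) = q(x) = -2x^2 + x - 15 are polynomials, hence analytic at x = 0.
p(0) = -1,  q(0) = -15.
Indicial equation: r(r-1) + p(0) r + q(0) = 0, i.e. r^2 + (p(0) - 1) r + q(0) = 0, i.e. r^2 - 2 r - 15 = 0.
Discriminant: (-2)^2 - 4(-15) = 64, so r = (2 ± 8)/2.
Solving: r_1 = 5, r_2 = -3.

indicial: r^2 - 2 r - 15 = 0; roots r_1 = 5, r_2 = -3


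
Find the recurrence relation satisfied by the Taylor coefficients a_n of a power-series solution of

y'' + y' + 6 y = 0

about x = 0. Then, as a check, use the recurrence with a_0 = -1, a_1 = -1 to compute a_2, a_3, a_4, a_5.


Substitute y = sum_n a_n x^n.
y''(x) has coefficient (n+2)(n+1) a_{n+2} at x^n;
y'(x) has coefficient (n+1) a_{n+1} at x^n;
6 y(x) has coefficient 6 a_n at x^n.
Matching x^n: (n+2)(n+1) a_{n+2} + (n+1) a_{n+1} + 6 a_n = 0.
Thus a_{n+2} = [-(n+1) a_{n+1} - 6 a_n] / ((n+1)(n+2)).

Check with a_0 = -1, a_1 = -1 (apply the recurrence for n = 0, 1, 2, 3): a_0 = -1, a_1 = -1, a_2 = 7/2, a_3 = -1/6, a_4 = -41/24, a_5 = 47/120.

a_(n+2) = [-(n+1) a_(n+1) - 6 a_n] / ((n+1)(n+2)); check: a_0 = -1, a_1 = -1, a_2 = 7/2, a_3 = -1/6, a_4 = -41/24, a_5 = 47/120


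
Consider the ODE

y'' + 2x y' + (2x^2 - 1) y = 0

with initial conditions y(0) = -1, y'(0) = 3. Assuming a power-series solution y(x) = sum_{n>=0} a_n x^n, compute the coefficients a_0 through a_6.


Ansatz: y(x) = sum_{n>=0} a_n x^n, so y'(x) = sum_{n>=1} n a_n x^(n-1) and y''(x) = sum_{n>=2} n(n-1) a_n x^(n-2).
Substitute into P(x) y'' + Q(x) y' + R(x) y = 0 with P(x) = 1, Q(x) = 2x, R(x) = 2x^2 - 1, and match powers of x.
Initial conditions: a_0 = -1, a_1 = 3.
Setting the coefficient of each power of x to zero and solving order by order (substituting the coefficients already found):
  x^0: 2 a_2 - a_0 = 0  ->  2 a_2 = a_0 = -1  ->  a_2 = -1/2
  x^1: 6 a_3 + a_1 = 0  ->  6 a_3 = -a_1 = -3  ->  a_3 = -1/2
  x^2: 12 a_4 + 3 a_2 + 2 a_0 = 0  ->  12 a_4 = -3 a_2 - 2 a_0 = 7/2  ->  a_4 = 7/24
  x^3: 20 a_5 + 5 a_3 + 2 a_1 = 0  ->  20 a_5 = -5 a_3 - 2 a_1 = -7/2  ->  a_5 = -7/40
  x^4: 30 a_6 + 7 a_4 + 2 a_2 = 0  ->  30 a_6 = -7 a_4 - 2 a_2 = -25/24  ->  a_6 = -5/144
Truncated series: y(x) = -1 + 3 x - (1/2) x^2 - (1/2) x^3 + (7/24) x^4 - (7/40) x^5 - (5/144) x^6 + O(x^7).

a_0 = -1; a_1 = 3; a_2 = -1/2; a_3 = -1/2; a_4 = 7/24; a_5 = -7/40; a_6 = -5/144


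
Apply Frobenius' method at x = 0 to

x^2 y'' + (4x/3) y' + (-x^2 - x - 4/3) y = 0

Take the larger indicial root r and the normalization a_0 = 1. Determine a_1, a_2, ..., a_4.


Write in Frobenius form y'' + (p(x)/x) y' + (q(x)/x^2) y = 0:
  p(x) = 4/3,  q(x) = -x^2 - x - 4/3.
Indicial equation: r(r-1) + (4/3) r + (-4/3) = 0 -> roots r_1 = 1, r_2 = -4/3.
Take r = r_1 = 1. Let y(x) = x^r sum_{n>=0} a_n x^n with a_0 = 1.
Substitute y = x^r sum a_n x^n and match x^{r+n}. The recurrence is
  D(n) a_n - 1 a_{n-1} - 1 a_{n-2} = 0,  where D(n) = (r+n)(r+n-1) + (4/3)(r+n) + (-4/3).
  a_n = [1 a_{n-1} + 1 a_{n-2}] / D(n).
Since the indicial polynomial factors as (r - r_1)(r - r_2), D(n) = (r_1 + n - r_1)(r_1 + n - r_2) = n(n + 7/3).
Evaluating step by step (a_0 = 1):
  n = 1: D(1) = 1(1 + 7/3) = 10/3; numerator = 1(1) = 1; a_1 = (1)/(10/3) = 3/10
  n = 2: D(2) = 2(2 + 7/3) = 26/3; numerator = 1(3/10) + 1(1) = 13/10; a_2 = (13/10)/(26/3) = 3/20
  n = 3: D(3) = 3(3 + 7/3) = 16; numerator = 1(3/20) + 1(3/10) = 9/20; a_3 = (9/20)/(16) = 9/320
  n = 4: D(4) = 4(4 + 7/3) = 76/3; numerator = 1(9/320) + 1(3/20) = 57/320; a_4 = (57/320)/(76/3) = 9/1280

r = 1; a_0 = 1; a_1 = 3/10; a_2 = 3/20; a_3 = 9/320; a_4 = 9/1280


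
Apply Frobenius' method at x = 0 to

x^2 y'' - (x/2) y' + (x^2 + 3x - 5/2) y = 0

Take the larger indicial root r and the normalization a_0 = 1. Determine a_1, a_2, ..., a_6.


Write in Frobenius form y'' + (p(x)/x) y' + (q(x)/x^2) y = 0:
  p(x) = -1/2,  q(x) = x^2 + 3x - 5/2.
Indicial equation: r(r-1) + (-1/2) r + (-5/2) = 0 -> roots r_1 = 5/2, r_2 = -1.
Take r = r_1 = 5/2. Let y(x) = x^r sum_{n>=0} a_n x^n with a_0 = 1.
Substitute y = x^r sum a_n x^n and match x^{r+n}. The recurrence is
  D(n) a_n + 3 a_{n-1} + 1 a_{n-2} = 0,  where D(n) = (r+n)(r+n-1) + (-1/2)(r+n) + (-5/2).
  a_n = [-3 a_{n-1} - 1 a_{n-2}] / D(n).
Since the indicial polynomial factors as (r - r_1)(r - r_2), D(n) = (r_1 + n - r_1)(r_1 + n - r_2) = n(n + 7/2).
Evaluating step by step (a_0 = 1):
  n = 1: D(1) = 1(1 + 7/2) = 9/2; numerator = -3(1) = -3; a_1 = (-3)/(9/2) = -2/3
  n = 2: D(2) = 2(2 + 7/2) = 11; numerator = -3(-2/3) - 1(1) = 1; a_2 = (1)/(11) = 1/11
  n = 3: D(3) = 3(3 + 7/2) = 39/2; numerator = -3(1/11) - 1(-2/3) = 13/33; a_3 = (13/33)/(39/2) = 2/99
  n = 4: D(4) = 4(4 + 7/2) = 30; numerator = -3(2/99) - 1(1/11) = -5/33; a_4 = (-5/33)/(30) = -1/198
  n = 5: D(5) = 5(5 + 7/2) = 85/2; numerator = -3(-1/198) - 1(2/99) = -1/198; a_5 = (-1/198)/(85/2) = -1/8415
  n = 6: D(6) = 6(6 + 7/2) = 57; numerator = -3(-1/8415) - 1(-1/198) = 91/16830; a_6 = (91/16830)/(57) = 91/959310

r = 5/2; a_0 = 1; a_1 = -2/3; a_2 = 1/11; a_3 = 2/99; a_4 = -1/198; a_5 = -1/8415; a_6 = 91/959310
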